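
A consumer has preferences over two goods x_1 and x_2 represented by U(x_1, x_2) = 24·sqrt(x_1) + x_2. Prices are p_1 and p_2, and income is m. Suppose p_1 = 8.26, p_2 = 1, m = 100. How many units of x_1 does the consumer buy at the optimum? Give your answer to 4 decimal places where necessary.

Thus x_1* = (12·p_2/p_1)² — independent of m — with the rest of income spent on x_2.
Plugging in: x_1* = (12·1/8.26)² = 2.1106.

x_1* = 2.1106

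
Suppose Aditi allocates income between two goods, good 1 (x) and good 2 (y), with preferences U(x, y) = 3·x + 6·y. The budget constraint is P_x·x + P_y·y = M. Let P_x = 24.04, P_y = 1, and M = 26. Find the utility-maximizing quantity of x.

Linear utility — the consumer picks whichever good has higher MU/price: 3/24.04 = 0.1248 vs 6/1 = 6.
y gives more utility per dollar, so spend all income on y: y* = M/P_y, x* = 0.
Numerically: x* = 0, y* = 26.

x* = 0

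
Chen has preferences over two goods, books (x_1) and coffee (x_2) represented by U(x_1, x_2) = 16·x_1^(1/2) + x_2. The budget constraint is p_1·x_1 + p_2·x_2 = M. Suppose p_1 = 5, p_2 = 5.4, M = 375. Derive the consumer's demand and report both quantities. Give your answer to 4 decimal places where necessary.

x_1* = 74.6496, x_2* = 0.3244

Utility is quasi-linear in x_2; the FOC for x_1 is 8/√x_1 = p_1/p_2.
Solve: √x_1 = 8·p_2/p_1, so x_1*(p_1,p_2) = (8·p_2/p_1)², and x_2* = (M − p_1·x_1*)/p_2.
Plugging in: x_1* = (8·5.4/5)² = 74.6496, x_2* = 0.3244.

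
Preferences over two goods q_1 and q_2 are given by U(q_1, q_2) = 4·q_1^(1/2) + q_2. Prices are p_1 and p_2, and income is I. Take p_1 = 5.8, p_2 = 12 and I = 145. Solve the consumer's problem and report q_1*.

q_1* = 17.1225

Set MRS = p_1/p_2: 2·q_1^(−1/2) = p_1/p_2.
Thus q_1* = (2·p_2/p_1)² — independent of I — with the rest of income spent on q_2.
Plugging in: q_1* = (2·12/5.8)² = 17.1225.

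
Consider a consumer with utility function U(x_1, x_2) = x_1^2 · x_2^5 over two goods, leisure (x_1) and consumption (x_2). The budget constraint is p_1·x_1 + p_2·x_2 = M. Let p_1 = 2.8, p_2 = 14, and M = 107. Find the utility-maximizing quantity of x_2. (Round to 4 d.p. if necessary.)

x_2* = 5.4592

Tangency: MRS = (2/5)·x_2/x_1 = p_1/p_2.
So 2·p_2·x_2 = 5·p_1·x_1; combined with the budget, a share 2/7 of income goes to x_1.
Demand: x_1*(p_1,p_2,M) = 2/7·M/p_1 and x_2* = 5/7·M/p_2.
At p_1=2.8, p_2=14, M=107: x_2* = 5/7·107/14 = 5.4592.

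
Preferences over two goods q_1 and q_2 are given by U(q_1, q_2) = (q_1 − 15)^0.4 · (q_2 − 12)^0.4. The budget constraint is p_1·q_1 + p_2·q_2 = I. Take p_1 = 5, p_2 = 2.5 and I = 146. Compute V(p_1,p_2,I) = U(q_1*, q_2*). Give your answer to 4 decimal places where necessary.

V = 4.0798

Let q_1' = q_1−15, q_2' = q_2−12. MRS = q_2'/q_1' = p_1/p_2.
After buying the subsistence bundle (15, 12), a share 0.5 of the remaining income goes to q_1: q_1* = 15 + 0.5·(I − 15p_1 − 12p_2)/p_1.
Discretionary income = 146 − 15·5 − 12·2.5 = 41; q_1* = 15 + 0.5·41/5 = 19.1; q_2* = 12 + 0.5·41/2.5 = 20.2.
Utility at the optimum: U(19.1, 20.2) = 4.0798.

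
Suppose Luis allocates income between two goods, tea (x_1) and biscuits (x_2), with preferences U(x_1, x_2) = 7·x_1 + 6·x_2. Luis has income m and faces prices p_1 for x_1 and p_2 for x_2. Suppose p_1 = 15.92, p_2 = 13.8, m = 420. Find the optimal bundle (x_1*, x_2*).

x_1* = 26.3819, x_2* = 0

Linear utility — the consumer picks whichever good has higher MU/price: 7/15.92 = 0.4397 vs 6/13.8 = 0.4348.
x_1 gives more utility per dollar, so spend all income on x_1: x_1* = m/p_1, x_2* = 0.
Numerically: x_1* = 26.3819, x_2* = 0.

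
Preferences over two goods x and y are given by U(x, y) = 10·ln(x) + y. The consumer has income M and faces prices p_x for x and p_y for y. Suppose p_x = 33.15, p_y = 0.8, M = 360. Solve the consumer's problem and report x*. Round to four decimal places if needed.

x* = 0.2413

So x*(p_x,p_y) = 10·p_y/p_x, independent of income; and y* = (M − 10·p_y)/p_y.
At the given prices: x* = 10·0.8/33.15 = 0.2413.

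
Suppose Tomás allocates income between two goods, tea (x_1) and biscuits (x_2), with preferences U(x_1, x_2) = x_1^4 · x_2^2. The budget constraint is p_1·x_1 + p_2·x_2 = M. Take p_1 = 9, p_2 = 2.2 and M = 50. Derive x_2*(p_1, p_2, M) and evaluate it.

x_2* = 7.5758

MU_x_1/MU_x_2 = (4·x_2)/(2·x_1); tangency sets this equal to p_1/p_2.
So 4·p_2·x_2 = 2·p_1·x_1; combined with the budget, a share 2/3 of income goes to x_1.
Demand: x_1*(p_1,p_2,M) = 2/3·M/p_1 and x_2* = 1/3·M/p_2.
At p_1=9, p_2=2.2, M=50: x_2* = 1/3·50/2.2 = 7.5758.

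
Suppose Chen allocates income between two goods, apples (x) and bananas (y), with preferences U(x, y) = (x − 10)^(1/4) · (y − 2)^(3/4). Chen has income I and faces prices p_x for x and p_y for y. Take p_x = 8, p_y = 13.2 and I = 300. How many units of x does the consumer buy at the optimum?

x* = 16.05

MRS = (1/3)·(y−2)/(x−10). Tangency with p_x/p_y gives y−2 = 3·(p_x/p_y)·(x−10).
After buying the subsistence bundle (10, 2), a share 0.25 of the remaining income goes to x: x* = 10 + 0.25·(I − 10p_x − 2p_y)/p_x.
Discretionary income = 300 − 10·8 − 2·13.2 = 193.6; x* = 10 + 0.25·193.6/8 = 16.05.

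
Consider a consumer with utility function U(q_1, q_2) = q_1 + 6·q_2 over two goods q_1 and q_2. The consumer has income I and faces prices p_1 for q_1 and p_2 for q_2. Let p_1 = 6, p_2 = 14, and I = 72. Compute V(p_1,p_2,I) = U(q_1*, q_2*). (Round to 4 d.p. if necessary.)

Numerically: q_1* = 0, q_2* = 5.1429.
Utility at the optimum: U(0, 5.1429) = 30.8571.

V = 30.8571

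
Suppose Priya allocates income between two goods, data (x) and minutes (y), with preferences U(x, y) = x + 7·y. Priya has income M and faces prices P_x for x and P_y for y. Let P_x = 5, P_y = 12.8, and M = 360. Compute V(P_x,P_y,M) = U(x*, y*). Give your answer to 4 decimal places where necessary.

Perfect substitutes: compare marginal utility per dollar. 1/P_x vs 7/P_y → 0.2 vs 0.5469.
y gives more utility per dollar, so spend all income on y: y* = M/P_y, x* = 0.
Numerically: x* = 0, y* = 28.125.
Utility at the optimum: U(0, 28.125) = 196.875.

V = 196.875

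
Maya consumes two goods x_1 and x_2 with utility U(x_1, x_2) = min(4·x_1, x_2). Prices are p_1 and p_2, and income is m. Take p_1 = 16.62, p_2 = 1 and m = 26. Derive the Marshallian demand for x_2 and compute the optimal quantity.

Leontief preferences: the optimum is at the kink where x_1/1 = x_2/4, i.e. x_2 = 4·x_1.
Budget: p_1·x_1 + p_2·4·x_1 = m, so (p_1 + 4·p_2)·x_1 = m.
Demand: x_1*(p_1,p_2,m) = m/(p_1 + 4·p_2), x_2* = 4·m/(p_1 + 4·p_2).
Here 16.62 + 4·1 = 20.62, giving x_2* = 5.0436.

x_2* = 5.0436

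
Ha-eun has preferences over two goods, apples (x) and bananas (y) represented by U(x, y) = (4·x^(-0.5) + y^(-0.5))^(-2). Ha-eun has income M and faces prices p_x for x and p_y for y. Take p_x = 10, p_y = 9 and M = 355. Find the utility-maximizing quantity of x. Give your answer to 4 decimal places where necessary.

x* = 25.666

MRS = MU_x/MU_y = 4·(y/x)^(1.5). Set equal to p_x/p_y.
Hence y/x = ((1/4)·p_x/p_y)^(1/(1.5)), i.e. raised to the 2/3 power.
Substitute y = (y/x)·x into the budget: x* = M/(p_x + p_y·(y/x)).
Numerically y/x = 0.425727, so x* = 355/(10 + 9·0.425727) = 25.666.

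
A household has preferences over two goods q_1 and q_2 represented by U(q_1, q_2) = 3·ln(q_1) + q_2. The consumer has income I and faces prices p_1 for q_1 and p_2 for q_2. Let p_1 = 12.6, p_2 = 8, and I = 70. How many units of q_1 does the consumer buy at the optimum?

Set MRS = p_1/p_2: (3/q_1)/1 = p_1/p_2.
So q_1*(p_1,p_2) = 3·p_2/p_1, independent of income; and q_2* = (I − 3·p_2)/p_2.
At the given prices: q_1* = 3·8/12.6 = 1.9048.

q_1* = 1.9048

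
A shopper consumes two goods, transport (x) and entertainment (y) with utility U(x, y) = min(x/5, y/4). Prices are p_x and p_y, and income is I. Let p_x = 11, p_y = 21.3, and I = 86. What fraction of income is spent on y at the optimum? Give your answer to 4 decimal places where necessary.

With perfect complements, no substitution: consume in ratio x:y = 5:4.
Budget: p_x·x + p_y·(4/5)·x = I, so (5·p_x + 4·p_y)·x = 5·I.
Demand: x*(p_x,p_y,I) = 5·I/(5·p_x + 4·p_y), y* = 4·I/(5·p_x + 4·p_y).
Here 5·11 + 4·21.3 = 140.2, giving x* = 3.067 and y* = 2.4536.
Expenditure on y: 21.3·2.4536 = 52.2625; share = 0.6077.

share on y = 0.6077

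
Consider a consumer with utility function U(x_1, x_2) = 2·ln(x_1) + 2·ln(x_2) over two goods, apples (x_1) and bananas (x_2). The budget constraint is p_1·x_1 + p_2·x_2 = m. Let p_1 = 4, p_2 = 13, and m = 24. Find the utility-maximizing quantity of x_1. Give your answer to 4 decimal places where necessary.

x_1* = 3

MU_x_1/MU_x_2 = (2·x_2)/(2·x_1); tangency sets this equal to p_1/p_2.
Rearranging, p_2·x_2 = p_1·x_1. Substituting into the budget gives p_1·x_1·(1 + 1) = m.
Demand: x_1*(p_1,p_2,m) = 0.5·m/p_1 and x_2* = 0.5·m/p_2.
At p_1=4, p_2=13, m=24: x_1* = 0.5·24/4 = 3.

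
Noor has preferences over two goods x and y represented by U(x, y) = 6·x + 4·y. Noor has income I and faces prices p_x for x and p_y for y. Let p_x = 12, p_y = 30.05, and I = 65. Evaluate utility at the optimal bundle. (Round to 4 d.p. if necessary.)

Numerically: x* = 5.4167, y* = 0.
Utility at the optimum: U(5.4167, 0) = 32.5.

V = 32.5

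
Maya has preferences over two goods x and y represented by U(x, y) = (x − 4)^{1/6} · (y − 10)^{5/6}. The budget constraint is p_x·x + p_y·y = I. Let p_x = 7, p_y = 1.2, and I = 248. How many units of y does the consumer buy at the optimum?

y* = 154.4444

Let x' = x−4, y' = y−10. MRS = (1/5)·y'/x' = p_x/p_y.
Substituting into the budget: x* = 4 + 1/6·(I − 4·p_x − 10·p_y)/p_x, and y* = 10 + 5/6·(…)/p_y.
Discretionary income = 248 − 4·7 − 10·1.2 = 208; y* = 10 + 5/6·208/1.2 = 154.4444.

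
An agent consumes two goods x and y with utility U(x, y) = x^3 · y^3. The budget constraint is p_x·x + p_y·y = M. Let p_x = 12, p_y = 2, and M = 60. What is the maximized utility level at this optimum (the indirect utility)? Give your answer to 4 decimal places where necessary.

The MRS is y/x. Set MRS = p_x/p_y.
Rearranging, p_y·y = p_x·x. Substituting into the budget gives p_x·x·(1 + 1) = M.
Demand: x*(p_x,p_y,M) = 0.5·M/p_x and y* = 0.5·M/p_y.
At p_x=12, p_y=2, M=60: x* = 0.5·60/12 = 2.5, y* = 15.
Utility at the optimum: U(2.5, 15) = 52734.375.

V = 52734.375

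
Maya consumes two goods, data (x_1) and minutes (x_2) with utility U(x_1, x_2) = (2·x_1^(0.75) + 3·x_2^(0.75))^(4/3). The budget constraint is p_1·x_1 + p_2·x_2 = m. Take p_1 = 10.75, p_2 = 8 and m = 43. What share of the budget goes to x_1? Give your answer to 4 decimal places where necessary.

From the CES first-order condition, (2/3)·(x_2/x_1)^(0.25) = p_1/p_2.
Hence x_2/x_1 = ((3/2)·p_1/p_2)^(1/(0.25)), i.e. raised to the 4 power.
Substitute x_2 = (x_2/x_1)·x_1 into the budget: x_1* = m/(p_1 + p_2·(x_2/x_1)).
Numerically x_2/x_1 = 16.50589, so x_1* = 43/(10.75 + 8·16.50589) = 0.3011 and x_2* = 16.50589·0.3011 = 4.9704.
Expenditure on x_1: 10.75·0.3011 = 3.2371; share = 0.0753.

share on x_1 = 0.0753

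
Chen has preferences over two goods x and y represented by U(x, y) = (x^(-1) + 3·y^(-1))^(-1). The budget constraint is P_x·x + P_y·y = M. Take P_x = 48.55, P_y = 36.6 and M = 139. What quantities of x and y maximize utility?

From the CES first-order condition, (1/3)·(y/x)^(2) = P_x/P_y.
Hence y/x = (3·P_x/P_y)^(1/(2)), i.e. raised to the 0.5 power.
With the ratio pinned down, the budget gives x* = M/(P_x + P_y·(y/x)) and y* = (y/x)·x*.
Numerically y/x = 1.99487, so x* = 139/(48.55 + 36.6·1.99487) = 1.1434 and y* = 1.99487·1.1434 = 2.281.

x* = 1.1434, y* = 2.281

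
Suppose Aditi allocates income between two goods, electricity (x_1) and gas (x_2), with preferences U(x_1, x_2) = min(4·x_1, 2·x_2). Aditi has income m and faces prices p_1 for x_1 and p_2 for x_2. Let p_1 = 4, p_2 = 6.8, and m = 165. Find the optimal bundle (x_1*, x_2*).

x_1* = 9.375, x_2* = 18.75

With perfect complements, no substitution: consume in ratio x_1:x_2 = 2:4.
Budget: p_1·x_1 + p_2·2·x_1 = m, so (2·p_1 + 4·p_2)·x_1 = 2·m.
Demand: x_1*(p_1,p_2,m) = 2·m/(2·p_1 + 4·p_2), x_2* = 4·m/(2·p_1 + 4·p_2).
Here 2·4 + 4·6.8 = 35.2, giving x_1* = 9.375 and x_2* = 18.75.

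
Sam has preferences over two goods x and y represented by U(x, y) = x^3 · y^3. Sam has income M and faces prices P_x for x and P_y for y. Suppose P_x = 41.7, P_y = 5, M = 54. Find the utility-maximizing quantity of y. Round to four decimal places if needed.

Tangency: MRS = y/x = P_x/P_y.
So 3·P_y·y = 3·P_x·x; combined with the budget, a share 0.5 of income goes to x.
Demand: x*(P_x,P_y,M) = 0.5·M/P_x and y* = 0.5·M/P_y.
At P_x=41.7, P_y=5, M=54: y* = 0.5·54/5 = 5.4.

y* = 5.4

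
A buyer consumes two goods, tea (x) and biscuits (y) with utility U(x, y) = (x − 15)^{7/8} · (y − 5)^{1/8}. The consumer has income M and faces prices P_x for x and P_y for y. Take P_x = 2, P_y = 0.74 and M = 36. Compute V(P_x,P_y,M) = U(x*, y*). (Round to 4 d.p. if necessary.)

MRS = 7·(y−5)/(x−15). Tangency with P_x/P_y gives y−5 = (1/7)·(P_x/P_y)·(x−15).
Substituting into the budget: x* = 15 + 0.875·(M − 15·P_x − 5·P_y)/P_x, and y* = 5 + 0.125·(…)/P_y.
Discretionary income = 36 − 15·2 − 5·0.74 = 2.3; x* = 15 + 0.875·2.3/2 = 16.0063; y* = 5 + 0.125·2.3/0.74 = 5.3885.
Utility at the optimum: U(16.0063, 5.3885) = 0.8934.

V = 0.8934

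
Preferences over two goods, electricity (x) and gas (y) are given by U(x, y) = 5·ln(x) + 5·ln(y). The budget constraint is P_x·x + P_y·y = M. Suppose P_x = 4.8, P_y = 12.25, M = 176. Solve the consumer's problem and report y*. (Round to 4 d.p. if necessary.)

MU_x/MU_y = (5·y)/(5·x); tangency sets this equal to P_x/P_y.
Rearranging, P_y·y = P_x·x. Substituting into the budget gives P_x·x·(1 + 1) = M.
Demand: x*(P_x,P_y,M) = 0.5·M/P_x and y* = 0.5·M/P_y.
At P_x=4.8, P_y=12.25, M=176: y* = 0.5·176/12.25 = 7.1837.

y* = 7.1837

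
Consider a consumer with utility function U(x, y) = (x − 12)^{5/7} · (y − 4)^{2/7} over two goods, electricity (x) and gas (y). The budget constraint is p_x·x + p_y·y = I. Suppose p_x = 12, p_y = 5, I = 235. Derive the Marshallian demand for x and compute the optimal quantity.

After buying the subsistence bundle (12, 4), a share 5/7 of the remaining income goes to x: x* = 12 + 5/7·(I − 12p_x − 4p_y)/p_x.
Discretionary income = 235 − 12·12 − 4·5 = 71; x* = 12 + 5/7·71/12 = 16.2262.

x* = 16.2262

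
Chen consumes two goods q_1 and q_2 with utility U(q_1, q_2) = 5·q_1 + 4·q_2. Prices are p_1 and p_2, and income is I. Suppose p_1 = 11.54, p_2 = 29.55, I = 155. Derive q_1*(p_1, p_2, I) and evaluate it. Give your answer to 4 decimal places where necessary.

q_1* = 13.4315

Perfect substitutes: compare marginal utility per dollar. 5/p_1 vs 4/p_2 → 0.4333 vs 0.1354.
q_1 gives more utility per dollar, so spend all income on q_1: q_1* = I/p_1, q_2* = 0.
Numerically: q_1* = 13.4315, q_2* = 0.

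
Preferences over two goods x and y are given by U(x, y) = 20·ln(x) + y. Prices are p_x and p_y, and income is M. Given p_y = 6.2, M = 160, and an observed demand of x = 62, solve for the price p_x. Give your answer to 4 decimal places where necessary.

MU_x = 20/x, MU_y = 1. Tangency: 20/x = p_x/p_y.
So x*(p_x,p_y) = 20·p_y/p_x, independent of income; and y* = (M − 20·p_y)/p_y.
Set x* = 62 in the demand function and solve for p_x: p_x = 2.

p_x = 2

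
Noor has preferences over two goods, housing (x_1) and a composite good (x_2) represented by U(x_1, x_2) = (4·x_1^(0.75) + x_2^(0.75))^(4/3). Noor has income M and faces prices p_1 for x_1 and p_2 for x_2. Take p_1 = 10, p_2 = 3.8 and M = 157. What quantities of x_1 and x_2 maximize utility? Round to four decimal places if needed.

MRS = MU_x_1/MU_x_2 = 4·(x_2/x_1)^(0.25). Set equal to p_1/p_2.
Solve for the ratio: x_2/x_1 = [(1/4)·p_1/p_2]^(4).
Substitute x_2 = (x_2/x_1)·x_1 into the budget: x_1* = M/(p_1 + p_2·(x_2/x_1)).
Numerically x_2/x_1 = 0.187338, so x_1* = 157/(10 + 3.8·0.187338) = 14.6566 and x_2* = 0.187338·14.6566 = 2.7457.

x_1* = 14.6566, x_2* = 2.7457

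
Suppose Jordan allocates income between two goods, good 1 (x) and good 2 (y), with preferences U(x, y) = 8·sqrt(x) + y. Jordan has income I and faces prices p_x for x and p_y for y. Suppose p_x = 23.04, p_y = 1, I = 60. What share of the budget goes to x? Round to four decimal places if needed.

share on x = 0.0116

Set MRS = p_x/p_y: 4·x^(−1/2) = p_x/p_y.
Solve: √x = 4·p_y/p_x, so x*(p_x,p_y) = (4·p_y/p_x)², and y* = (I − p_x·x*)/p_y.
Plugging in: x* = (4·1/23.04)² = 0.0301, y* = 59.3056.
Expenditure on x: 23.04·0.0301 = 0.6944; share = 0.0116.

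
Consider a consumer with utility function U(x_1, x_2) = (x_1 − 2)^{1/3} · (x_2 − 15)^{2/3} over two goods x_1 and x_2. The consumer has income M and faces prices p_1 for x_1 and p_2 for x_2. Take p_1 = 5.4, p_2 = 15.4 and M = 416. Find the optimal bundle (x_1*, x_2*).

This is Cobb-Douglas in (x_1−2, x_2−15): tangency gives 1/3·p_2·(x_2−15) = 2/3·p_1·(x_1−2).
Substituting into the budget: x_1* = 2 + 1/3·(M − 2·p_1 − 15·p_2)/p_1, and x_2* = 15 + 2/3·(…)/p_2.
Discretionary income = 416 − 2·5.4 − 15·15.4 = 174.2; x_1* = 2 + 1/3·174.2/5.4 = 12.7531; x_2* = 15 + 2/3·174.2/15.4 = 22.5411.

x_1* = 12.7531, x_2* = 22.5411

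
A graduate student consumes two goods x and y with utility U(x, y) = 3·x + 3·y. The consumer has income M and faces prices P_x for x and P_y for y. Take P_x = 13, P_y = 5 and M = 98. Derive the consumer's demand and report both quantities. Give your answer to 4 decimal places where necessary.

x* = 0, y* = 19.6

Linear utility — the consumer picks whichever good has higher MU/price: 3/13 = 0.2308 vs 3/5 = 0.6.
y gives more utility per dollar, so spend all income on y: y* = M/P_y, x* = 0.
Numerically: x* = 0, y* = 19.6.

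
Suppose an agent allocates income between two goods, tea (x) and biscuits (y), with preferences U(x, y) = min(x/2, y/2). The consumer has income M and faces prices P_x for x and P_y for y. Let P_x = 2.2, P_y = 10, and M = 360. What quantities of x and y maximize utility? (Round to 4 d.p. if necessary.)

x* = 29.5082, y* = 29.5082

Leontief preferences: the optimum is at the kink where x/2 = y/2, i.e. y = x.
Budget: P_x·x + P_y·x = M, so (2·P_x + 2·P_y)·x = 2·M.
Demand: x*(P_x,P_y,M) = 2·M/(2·P_x + 2·P_y), y* = 2·M/(2·P_x + 2·P_y).
Here 2·2.2 + 2·10 = 24.4, giving x* = 29.5082 and y* = 29.5082.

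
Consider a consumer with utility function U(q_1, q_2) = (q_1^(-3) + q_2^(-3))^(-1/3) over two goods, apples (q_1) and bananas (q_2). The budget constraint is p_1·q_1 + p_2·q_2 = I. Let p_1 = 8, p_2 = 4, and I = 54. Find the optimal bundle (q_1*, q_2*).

q_1* = 4.233, q_2* = 5.0339

MRS = MU_q_1/MU_q_2 = (q_2/q_1)^(4). Set equal to p_1/p_2.
Hence q_2/q_1 = (p_1/p_2)^(1/(4)), i.e. raised to the 0.25 power.
Substitute q_2 = (q_2/q_1)·q_1 into the budget: q_1* = I/(p_1 + p_2·(q_2/q_1)).
Numerically q_2/q_1 = 1.189207, so q_1* = 54/(8 + 4·1.189207) = 4.233 and q_2* = 1.189207·4.233 = 5.0339.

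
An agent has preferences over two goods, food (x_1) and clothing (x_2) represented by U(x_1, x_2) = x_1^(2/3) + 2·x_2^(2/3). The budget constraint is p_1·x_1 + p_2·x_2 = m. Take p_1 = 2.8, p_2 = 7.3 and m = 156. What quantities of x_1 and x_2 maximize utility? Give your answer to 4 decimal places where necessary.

Substitute x_2 = (x_2/x_1)·x_1 into the budget: x_1* = m/(p_1 + p_2·(x_2/x_1)).
Numerically x_2/x_1 = 0.451435, so x_1* = 156/(2.8 + 7.3·0.451435) = 25.5927 and x_2* = 0.451435·25.5927 = 11.5535.

x_1* = 25.5927, x_2* = 11.5535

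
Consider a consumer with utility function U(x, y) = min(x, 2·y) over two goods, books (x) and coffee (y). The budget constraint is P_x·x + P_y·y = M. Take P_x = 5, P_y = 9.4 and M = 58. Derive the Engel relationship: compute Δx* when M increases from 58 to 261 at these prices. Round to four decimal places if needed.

Here 2·5 + 9.4 = 19.4, giving x* = 5.9794.
At M' = 261: x* = 26.9072. Change: 26.9072 − 5.9794 = 20.9278.

Δx* = 20.9278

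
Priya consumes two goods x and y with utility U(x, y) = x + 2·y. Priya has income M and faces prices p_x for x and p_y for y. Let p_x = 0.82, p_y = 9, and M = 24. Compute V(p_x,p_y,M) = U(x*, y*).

V = 29.2683

Linear utility — the consumer picks whichever good has higher MU/price: 1/0.82 = 1.2195 vs 2/9 = 0.2222.
x gives more utility per dollar, so spend all income on x: x* = M/p_x, y* = 0.
Numerically: x* = 29.2683, y* = 0.
Utility at the optimum: U(29.2683, 0) = 29.2683.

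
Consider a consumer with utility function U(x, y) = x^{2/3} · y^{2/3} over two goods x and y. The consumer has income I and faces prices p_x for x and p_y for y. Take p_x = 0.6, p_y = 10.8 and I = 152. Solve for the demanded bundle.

MU_x/MU_y = (2/3·y)/(2/3·x); tangency sets this equal to p_x/p_y.
So 2/3·p_y·y = 2/3·p_x·x; combined with the budget, a share 0.5 of income goes to x.
Demand: x*(p_x,p_y,I) = 0.5·I/p_x and y* = 0.5·I/p_y.
At p_x=0.6, p_y=10.8, I=152: x* = 0.5·152/0.6 = 126.6667, y* = 7.037.

x* = 126.6667, y* = 7.037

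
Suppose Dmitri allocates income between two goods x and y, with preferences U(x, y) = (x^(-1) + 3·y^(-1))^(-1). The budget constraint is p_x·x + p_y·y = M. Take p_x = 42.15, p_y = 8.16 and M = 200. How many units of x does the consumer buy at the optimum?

x* = 2.6928

From the CES first-order condition, (1/3)·(y/x)^(2) = p_x/p_y.
Hence y/x = (3·p_x/p_y)^(1/(2)), i.e. raised to the 0.5 power.
Substitute y = (y/x)·x into the budget: x* = M/(p_x + p_y·(y/x)).
Numerically y/x = 3.936537, so x* = 200/(42.15 + 8.16·3.936537) = 2.6928.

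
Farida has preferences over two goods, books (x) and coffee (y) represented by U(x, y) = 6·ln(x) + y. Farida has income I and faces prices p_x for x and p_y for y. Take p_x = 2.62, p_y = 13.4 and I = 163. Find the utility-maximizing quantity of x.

Set MRS = p_x/p_y: (6/x)/1 = p_x/p_y.
So x*(p_x,p_y) = 6·p_y/p_x, independent of income; and y* = (I − 6·p_y)/p_y.
At the given prices: x* = 6·13.4/2.62 = 30.687.

x* = 30.687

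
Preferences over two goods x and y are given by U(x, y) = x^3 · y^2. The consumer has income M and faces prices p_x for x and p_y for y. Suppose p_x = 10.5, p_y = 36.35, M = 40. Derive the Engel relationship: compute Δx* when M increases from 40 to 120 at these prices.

The MRS is (3/2)·y/x. Set MRS = p_x/p_y.
So 3·p_y·y = 2·p_x·x; combined with the budget, a share 0.6 of income goes to x.
Demand: x*(p_x,p_y,M) = 0.6·M/p_x and y* = 0.4·M/p_y.
At p_x=10.5, p_y=36.35, M=40: x* = 0.6·40/10.5 = 2.2857.
At M' = 120: x* = 6.8571. Change: 6.8571 − 2.2857 = 4.5714.

Δx* = 4.5714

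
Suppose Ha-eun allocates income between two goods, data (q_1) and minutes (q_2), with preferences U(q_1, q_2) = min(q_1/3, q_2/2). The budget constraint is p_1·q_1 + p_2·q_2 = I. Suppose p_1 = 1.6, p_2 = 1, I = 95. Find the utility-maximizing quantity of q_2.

q_2* = 27.9412

With perfect complements, no substitution: consume in ratio q_1:q_2 = 3:2.
Budget: p_1·q_1 + p_2·(2/3)·q_1 = I, so (3·p_1 + 2·p_2)·q_1 = 3·I.
Demand: q_1*(p_1,p_2,I) = 3·I/(3·p_1 + 2·p_2), q_2* = 2·I/(3·p_1 + 2·p_2).
Here 3·1.6 + 2·1 = 6.8, giving q_2* = 27.9412.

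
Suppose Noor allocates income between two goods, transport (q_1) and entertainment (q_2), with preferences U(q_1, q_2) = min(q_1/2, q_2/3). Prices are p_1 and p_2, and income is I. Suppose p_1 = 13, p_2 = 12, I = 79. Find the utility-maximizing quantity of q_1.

q_1* = 2.5484

Leontief preferences: the optimum is at the kink where q_1/2 = q_2/3, i.e. q_2 = (3/2)·q_1.
Budget: p_1·q_1 + p_2·(3/2)·q_1 = I, so (2·p_1 + 3·p_2)·q_1 = 2·I.
Demand: q_1*(p_1,p_2,I) = 2·I/(2·p_1 + 3·p_2), q_2* = 3·I/(2·p_1 + 3·p_2).
Here 2·13 + 3·12 = 62, giving q_1* = 2.5484.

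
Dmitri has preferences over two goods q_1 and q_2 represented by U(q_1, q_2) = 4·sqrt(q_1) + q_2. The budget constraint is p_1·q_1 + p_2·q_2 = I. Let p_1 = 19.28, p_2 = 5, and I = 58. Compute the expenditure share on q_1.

Set MRS = p_1/p_2: 2·q_1^(−1/2) = p_1/p_2.
Thus q_1* = (2·p_2/p_1)² — independent of I — with the rest of income spent on q_2.
Plugging in: q_1* = (2·5/19.28)² = 0.269, q_2* = 10.5627.
Expenditure on q_1: 19.28·0.269 = 5.1867; share = 0.0894.

share on q_1 = 0.0894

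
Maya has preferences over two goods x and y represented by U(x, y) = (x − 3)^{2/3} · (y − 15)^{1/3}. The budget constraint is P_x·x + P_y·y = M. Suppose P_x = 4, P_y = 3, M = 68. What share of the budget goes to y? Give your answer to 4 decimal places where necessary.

share on y = 0.7157

Substituting into the budget: x* = 3 + 2/3·(M − 3·P_x − 15·P_y)/P_x, and y* = 15 + 1/3·(…)/P_y.
Discretionary income = 68 − 3·4 − 15·3 = 11; x* = 3 + 2/3·11/4 = 4.8333; y* = 15 + 1/3·11/3 = 16.2222.
Expenditure on y: 3·16.2222 = 48.6667; share = 0.7157.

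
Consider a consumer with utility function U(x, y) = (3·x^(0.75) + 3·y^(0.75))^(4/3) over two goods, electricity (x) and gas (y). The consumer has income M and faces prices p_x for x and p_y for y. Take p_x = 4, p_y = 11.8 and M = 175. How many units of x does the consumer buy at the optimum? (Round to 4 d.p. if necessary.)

x* = 42.1097

MU_x ∝ 3·x^(-0.25), MU_y ∝ 3·y^(-0.25), so MRS = (y/x)^(0.25) = p_x/p_y.
Solve for the ratio: y/x = [p_x/p_y]^(4).
Substitute y = (y/x)·x into the budget: x* = M/(p_x + p_y·(y/x)).
Numerically y/x = 0.013204, so x* = 175/(4 + 11.8·0.013204) = 42.1097.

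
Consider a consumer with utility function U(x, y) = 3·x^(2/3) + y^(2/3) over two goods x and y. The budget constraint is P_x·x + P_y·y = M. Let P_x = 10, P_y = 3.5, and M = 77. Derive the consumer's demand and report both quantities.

x* = 5.9124, y* = 5.1074

MRS = MU_x/MU_y = 3·(y/x)^(1/3). Set equal to P_x/P_y.
Hence y/x = ((1/3)·P_x/P_y)^(1/(1/3)), i.e. raised to the 3 power.
With the ratio pinned down, the budget gives x* = M/(P_x + P_y·(y/x)) and y* = (y/x)·x*.
Numerically y/x = 0.863838, so x* = 77/(10 + 3.5·0.863838) = 5.9124 and y* = 0.863838·5.9124 = 5.1074.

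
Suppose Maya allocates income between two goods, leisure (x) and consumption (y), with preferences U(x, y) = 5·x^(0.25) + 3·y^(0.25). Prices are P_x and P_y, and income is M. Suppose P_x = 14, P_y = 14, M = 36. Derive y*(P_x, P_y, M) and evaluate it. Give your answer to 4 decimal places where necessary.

y* = 0.864

MRS = MU_x/MU_y = (5/3)·(y/x)^(0.75). Set equal to P_x/P_y.
Hence y/x = ((3/5)·P_x/P_y)^(1/(0.75)), i.e. raised to the 4/3 power.
Substitute y = (y/x)·x into the budget: x* = M/(P_x + P_y·(y/x)).
Numerically y/x = 0.50606, so x* = 36/(14 + 14·0.50606) = 1.7074 and y* = 0.50606·1.7074 = 0.864.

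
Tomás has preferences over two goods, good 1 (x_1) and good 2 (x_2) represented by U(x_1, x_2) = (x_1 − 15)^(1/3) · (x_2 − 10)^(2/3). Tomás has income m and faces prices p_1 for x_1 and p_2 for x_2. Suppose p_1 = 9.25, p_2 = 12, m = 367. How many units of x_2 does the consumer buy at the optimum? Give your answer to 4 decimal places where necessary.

After buying the subsistence bundle (15, 10), a share 1/3 of the remaining income goes to x_1: x_1* = 15 + 1/3·(m − 15p_1 − 10p_2)/p_1.
Discretionary income = 367 − 15·9.25 − 10·12 = 108.25; x_2* = 10 + 2/3·108.25/12 = 16.0139.

x_2* = 16.0139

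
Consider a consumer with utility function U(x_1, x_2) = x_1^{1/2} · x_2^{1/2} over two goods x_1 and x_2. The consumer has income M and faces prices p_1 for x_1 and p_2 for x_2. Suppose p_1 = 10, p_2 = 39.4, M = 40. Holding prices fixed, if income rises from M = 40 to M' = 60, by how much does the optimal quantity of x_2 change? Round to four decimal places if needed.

Δx_2* = 0.2538

The MRS is x_2/x_1. Set MRS = p_1/p_2.
Rearranging, p_2·x_2 = p_1·x_1. Substituting into the budget gives p_1·x_1·(1 + 1) = M.
Demand: x_1*(p_1,p_2,M) = 0.5·M/p_1 and x_2* = 0.5·M/p_2.
At p_1=10, p_2=39.4, M=40: x_2* = 0.5·40/39.4 = 0.5076.
At M' = 60: x_2* = 0.7614. Change: 0.7614 − 0.5076 = 0.2538.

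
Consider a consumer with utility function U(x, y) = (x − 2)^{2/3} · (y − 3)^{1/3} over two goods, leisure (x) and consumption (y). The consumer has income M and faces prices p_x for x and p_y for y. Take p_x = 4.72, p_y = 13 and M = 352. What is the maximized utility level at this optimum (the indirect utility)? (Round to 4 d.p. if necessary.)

V = 24.2773

This is Cobb-Douglas in (x−2, y−3): tangency gives 2/3·p_y·(y−3) = 1/3·p_x·(x−2).
Substituting into the budget: x* = 2 + 2/3·(M − 2·p_x − 3·p_y)/p_x, and y* = 3 + 1/3·(…)/p_y.
Discretionary income = 352 − 2·4.72 − 3·13 = 303.56; x* = 2 + 2/3·303.56/4.72 = 44.8757; y* = 3 + 1/3·303.56/13 = 10.7836.
Utility at the optimum: U(44.8757, 10.7836) = 24.2773.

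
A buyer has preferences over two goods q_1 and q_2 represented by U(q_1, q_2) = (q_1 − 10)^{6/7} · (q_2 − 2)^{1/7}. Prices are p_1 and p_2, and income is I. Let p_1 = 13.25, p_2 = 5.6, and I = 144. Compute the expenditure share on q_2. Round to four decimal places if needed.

MRS = 6·(q_2−2)/(q_1−10). Tangency with p_1/p_2 gives q_2−2 = (1/6)·(p_1/p_2)·(q_1−10).
Substituting into the budget: q_1* = 10 + 6/7·(I − 10·p_1 − 2·p_2)/p_1, and q_2* = 2 + 1/7·(…)/p_2.
Discretionary income = 144 − 10·13.25 − 2·5.6 = 0.3; q_1* = 10 + 6/7·0.3/13.25 = 10.0194; q_2* = 2 + 1/7·0.3/5.6 = 2.0077.
Expenditure on q_2: 5.6·2.0077 = 11.2429; share = 0.0781.

share on q_2 = 0.0781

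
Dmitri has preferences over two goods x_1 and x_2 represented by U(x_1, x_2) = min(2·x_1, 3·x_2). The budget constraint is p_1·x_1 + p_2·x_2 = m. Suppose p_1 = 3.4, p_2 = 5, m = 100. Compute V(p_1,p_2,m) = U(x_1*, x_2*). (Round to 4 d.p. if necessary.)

With perfect complements, no substitution: consume in ratio x_1:x_2 = 3:2.
Budget: p_1·x_1 + p_2·(2/3)·x_1 = m, so (3·p_1 + 2·p_2)·x_1 = 3·m.
Demand: x_1*(p_1,p_2,m) = 3·m/(3·p_1 + 2·p_2), x_2* = 2·m/(3·p_1 + 2·p_2).
Here 3·3.4 + 2·5 = 20.2, giving x_1* = 14.8515 and x_2* = 9.901.
Utility at the optimum: U(14.8515, 9.901) = 29.703.

V = 29.703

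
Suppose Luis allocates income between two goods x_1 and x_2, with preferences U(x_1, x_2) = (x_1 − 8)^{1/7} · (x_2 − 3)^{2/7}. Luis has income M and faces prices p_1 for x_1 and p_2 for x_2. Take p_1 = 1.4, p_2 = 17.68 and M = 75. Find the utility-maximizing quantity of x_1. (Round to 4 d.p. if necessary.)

MRS = (1/2)·(x_2−3)/(x_1−8). Tangency with p_1/p_2 gives x_2−3 = 2·(p_1/p_2)·(x_1−8).
Substituting into the budget: x_1* = 8 + 1/3·(M − 8·p_1 − 3·p_2)/p_1, and x_2* = 3 + 2/3·(…)/p_2.
Discretionary income = 75 − 8·1.4 − 3·17.68 = 10.76; x_1* = 8 + 1/3·10.76/1.4 = 10.5619.

x_1* = 10.5619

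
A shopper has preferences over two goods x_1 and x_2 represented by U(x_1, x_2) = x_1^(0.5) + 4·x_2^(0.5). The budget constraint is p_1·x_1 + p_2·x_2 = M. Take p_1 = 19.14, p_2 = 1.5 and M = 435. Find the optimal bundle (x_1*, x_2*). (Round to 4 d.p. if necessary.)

x_1* = 0.1108, x_2* = 288.5865

MU_x_1 ∝ x_1^(-0.5), MU_x_2 ∝ 4·x_2^(-0.5), so MRS = (1/4)·(x_2/x_1)^(0.5) = p_1/p_2.
Hence x_2/x_1 = (4·p_1/p_2)^(1/(0.5)), i.e. raised to the 2 power.
With the ratio pinned down, the budget gives x_1* = M/(p_1 + p_2·(x_2/x_1)) and x_2* = (x_2/x_1)·x_1*.
Numerically x_2/x_1 = 2605.0816, so x_1* = 435/(19.14 + 1.5·2605.0816) = 0.1108 and x_2* = 2605.0816·0.1108 = 288.5865.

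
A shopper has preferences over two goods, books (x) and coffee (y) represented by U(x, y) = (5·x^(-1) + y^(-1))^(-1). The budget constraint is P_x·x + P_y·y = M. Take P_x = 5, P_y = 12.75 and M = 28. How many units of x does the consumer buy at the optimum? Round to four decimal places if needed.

From the CES first-order condition, 5·(y/x)^(2) = P_x/P_y.
Solve for the ratio: y/x = [(1/5)·P_x/P_y]^(0.5).
With the ratio pinned down, the budget gives x* = M/(P_x + P_y·(y/x)) and y* = (y/x)·x*.
Numerically y/x = 0.280056, so x* = 28/(5 + 12.75·0.280056) = 3.2669.

x* = 3.2669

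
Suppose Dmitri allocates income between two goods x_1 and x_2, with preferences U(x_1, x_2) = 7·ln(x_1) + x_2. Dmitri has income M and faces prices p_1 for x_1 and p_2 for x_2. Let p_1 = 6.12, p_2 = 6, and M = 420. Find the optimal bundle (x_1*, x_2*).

MU_x_1 = 7/x_1, MU_x_2 = 1. Tangency: 7/x_1 = p_1/p_2.
So x_1*(p_1,p_2) = 7·p_2/p_1, independent of income; and x_2* = (M − 7·p_2)/p_2.
At the given prices: x_1* = 7·6/6.12 = 6.8627, and x_2* = 63.

x_1* = 6.8627, x_2* = 63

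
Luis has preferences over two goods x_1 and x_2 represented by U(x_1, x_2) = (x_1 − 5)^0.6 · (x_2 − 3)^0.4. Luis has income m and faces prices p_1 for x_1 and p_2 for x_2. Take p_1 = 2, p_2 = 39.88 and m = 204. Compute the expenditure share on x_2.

Substituting into the budget: x_1* = 5 + 0.6·(m − 5·p_1 − 3·p_2)/p_1, and x_2* = 3 + 0.4·(…)/p_2.
Discretionary income = 204 − 5·2 − 3·39.88 = 74.36; x_1* = 5 + 0.6·74.36/2 = 27.308; x_2* = 3 + 0.4·74.36/39.88 = 3.7458.
Expenditure on x_2: 39.88·3.7458 = 149.384; share = 0.7323.

share on x_2 = 0.7323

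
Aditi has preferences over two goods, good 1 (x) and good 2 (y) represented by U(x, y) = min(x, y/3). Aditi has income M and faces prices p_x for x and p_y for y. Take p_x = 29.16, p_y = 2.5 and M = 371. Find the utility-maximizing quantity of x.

Leontief preferences: the optimum is at the kink where x/1 = y/3, i.e. y = 3·x.
Budget: p_x·x + p_y·3·x = M, so (p_x + 3·p_y)·x = M.
Demand: x*(p_x,p_y,M) = M/(p_x + 3·p_y), y* = 3·M/(p_x + 3·p_y).
Here 29.16 + 3·2.5 = 36.66, giving x* = 10.12.

x* = 10.12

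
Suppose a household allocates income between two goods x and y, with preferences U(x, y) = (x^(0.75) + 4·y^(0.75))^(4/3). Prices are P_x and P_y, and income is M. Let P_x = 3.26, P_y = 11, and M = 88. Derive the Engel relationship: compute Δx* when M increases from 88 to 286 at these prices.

Δx* = 7.9252

MU_x ∝ x^(-0.25), MU_y ∝ 4·y^(-0.25), so MRS = (1/4)·(y/x)^(0.25) = P_x/P_y.
Hence y/x = (4·P_x/P_y)^(1/(0.25)), i.e. raised to the 4 power.
With the ratio pinned down, the budget gives x* = M/(P_x + P_y·(y/x)) and y* = (y/x)·x*.
Numerically y/x = 1.974875, so x* = 88/(3.26 + 11·1.974875) = 3.5223.
At M' = 286: x* = 11.4475. Change: 11.4475 − 3.5223 = 7.9252.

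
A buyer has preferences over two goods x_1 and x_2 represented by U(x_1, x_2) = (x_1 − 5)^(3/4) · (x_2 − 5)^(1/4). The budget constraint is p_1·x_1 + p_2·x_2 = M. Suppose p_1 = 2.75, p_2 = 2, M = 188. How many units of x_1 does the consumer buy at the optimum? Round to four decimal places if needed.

MRS = 3·(x_2−5)/(x_1−5). Tangency with p_1/p_2 gives x_2−5 = (1/3)·(p_1/p_2)·(x_1−5).
After buying the subsistence bundle (5, 5), a share 0.75 of the remaining income goes to x_1: x_1* = 5 + 0.75·(M − 5p_1 − 5p_2)/p_1.
Discretionary income = 188 − 5·2.75 − 5·2 = 164.25; x_1* = 5 + 0.75·164.25/2.75 = 49.7955.

x_1* = 49.7955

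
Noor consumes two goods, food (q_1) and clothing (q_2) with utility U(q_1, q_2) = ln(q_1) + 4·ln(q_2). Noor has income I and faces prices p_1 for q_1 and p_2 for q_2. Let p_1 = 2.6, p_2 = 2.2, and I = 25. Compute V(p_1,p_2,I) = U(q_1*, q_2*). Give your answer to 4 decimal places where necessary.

V = 9.483

MU_q_1/MU_q_2 = (q_2)/(4·q_1); tangency sets this equal to p_1/p_2.
So p_2·q_2 = 4·p_1·q_1; combined with the budget, a share 0.2 of income goes to q_1.
Demand: q_1*(p_1,p_2,I) = 0.2·I/p_1 and q_2* = 0.8·I/p_2.
At p_1=2.6, p_2=2.2, I=25: q_1* = 0.2·25/2.6 = 1.9231, q_2* = 9.0909.
Utility at the optimum: U(1.9231, 9.0909) = 9.483.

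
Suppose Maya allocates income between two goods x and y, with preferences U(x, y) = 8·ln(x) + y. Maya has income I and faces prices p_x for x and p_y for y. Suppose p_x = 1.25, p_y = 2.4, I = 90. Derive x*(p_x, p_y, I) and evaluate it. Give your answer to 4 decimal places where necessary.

x* = 15.36

Set MRS = p_x/p_y: (8/x)/1 = p_x/p_y.
So x*(p_x,p_y) = 8·p_y/p_x, independent of income; and y* = (I − 8·p_y)/p_y.
At the given prices: x* = 8·2.4/1.25 = 15.36.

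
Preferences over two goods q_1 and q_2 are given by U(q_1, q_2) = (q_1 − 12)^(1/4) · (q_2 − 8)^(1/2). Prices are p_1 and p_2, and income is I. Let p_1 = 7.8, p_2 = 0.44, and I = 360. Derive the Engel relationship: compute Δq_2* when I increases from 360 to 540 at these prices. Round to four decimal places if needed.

MRS = (1/2)·(q_2−8)/(q_1−12). Tangency with p_1/p_2 gives q_2−8 = 2·(p_1/p_2)·(q_1−12).
Substituting into the budget: q_1* = 12 + 1/3·(I − 12·p_1 − 8·p_2)/p_1, and q_2* = 8 + 2/3·(…)/p_2.
Discretionary income = 360 − 12·7.8 − 8·0.44 = 262.88; q_2* = 8 + 2/3·262.88/0.44 = 406.303.
At I' = 540: q_2* = 679.0303. Change: 679.0303 − 406.303 = 272.7273.

Δq_2* = 272.7273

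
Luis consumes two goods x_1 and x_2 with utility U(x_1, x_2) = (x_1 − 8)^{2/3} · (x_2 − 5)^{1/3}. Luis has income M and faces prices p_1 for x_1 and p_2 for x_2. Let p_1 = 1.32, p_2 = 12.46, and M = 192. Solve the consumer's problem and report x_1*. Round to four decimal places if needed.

After buying the subsistence bundle (8, 5), a share 2/3 of the remaining income goes to x_1: x_1* = 8 + 2/3·(M − 8p_1 − 5p_2)/p_1.
Discretionary income = 192 − 8·1.32 − 5·12.46 = 119.14; x_1* = 8 + 2/3·119.14/1.32 = 68.1717.

x_1* = 68.1717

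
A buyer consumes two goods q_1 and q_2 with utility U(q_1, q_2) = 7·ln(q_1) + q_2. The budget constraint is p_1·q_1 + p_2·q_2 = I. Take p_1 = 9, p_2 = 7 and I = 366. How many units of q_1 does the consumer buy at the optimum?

q_1* = 5.4444

Set MRS = p_1/p_2: (7/q_1)/1 = p_1/p_2.
So q_1*(p_1,p_2) = 7·p_2/p_1, independent of income; and q_2* = (I − 7·p_2)/p_2.
At the given prices: q_1* = 7·7/9 = 5.4444.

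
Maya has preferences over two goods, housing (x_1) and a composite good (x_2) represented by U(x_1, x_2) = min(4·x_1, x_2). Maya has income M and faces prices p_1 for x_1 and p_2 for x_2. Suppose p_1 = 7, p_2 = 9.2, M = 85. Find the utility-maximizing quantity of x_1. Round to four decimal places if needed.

x_1* = 1.9406

Demand: x_1*(p_1,p_2,M) = M/(p_1 + 4·p_2), x_2* = 4·M/(p_1 + 4·p_2).
Here 7 + 4·9.2 = 43.8, giving x_1* = 1.9406.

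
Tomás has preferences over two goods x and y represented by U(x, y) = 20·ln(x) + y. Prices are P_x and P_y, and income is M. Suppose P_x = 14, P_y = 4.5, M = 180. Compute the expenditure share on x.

MU_x = 20/x, MU_y = 1. Tangency: 20/x = P_x/P_y.
So x*(P_x,P_y) = 20·P_y/P_x, independent of income; and y* = (M − 20·P_y)/P_y.
At the given prices: x* = 20·4.5/14 = 6.4286, and y* = 20.
Expenditure on x: 14·6.4286 = 90; share = 0.5.

share on x = 0.5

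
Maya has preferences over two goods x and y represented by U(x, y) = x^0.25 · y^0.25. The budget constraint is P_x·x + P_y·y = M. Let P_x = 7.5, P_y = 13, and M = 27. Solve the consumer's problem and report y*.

The MRS is y/x. Set MRS = P_x/P_y.
So 0.25·P_y·y = 0.25·P_x·x; combined with the budget, a share 0.5 of income goes to x.
Demand: x*(P_x,P_y,M) = 0.5·M/P_x and y* = 0.5·M/P_y.
At P_x=7.5, P_y=13, M=27: y* = 0.5·27/13 = 1.0385.

y* = 1.0385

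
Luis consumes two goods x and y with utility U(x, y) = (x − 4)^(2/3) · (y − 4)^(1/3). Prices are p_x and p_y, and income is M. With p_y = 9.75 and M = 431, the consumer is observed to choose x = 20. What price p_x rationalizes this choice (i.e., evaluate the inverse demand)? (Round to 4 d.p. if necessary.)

p_x = 14

Let x' = x−4, y' = y−4. MRS = 2·y'/x' = p_x/p_y.
After buying the subsistence bundle (4, 4), a share 2/3 of the remaining income goes to x: x* = 4 + 2/3·(M − 4p_x − 4p_y)/p_x.
Set x* = 20 in the demand function and solve for p_x: p_x = 14.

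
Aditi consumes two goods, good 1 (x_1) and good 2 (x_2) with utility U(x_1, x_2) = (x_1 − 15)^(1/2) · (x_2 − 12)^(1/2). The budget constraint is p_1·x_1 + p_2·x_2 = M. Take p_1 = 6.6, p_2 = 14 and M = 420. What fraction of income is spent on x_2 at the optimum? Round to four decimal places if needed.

share on x_2 = 0.5821

Let x_1' = x_1−15, x_2' = x_2−12. MRS = x_2'/x_1' = p_1/p_2.
Substituting into the budget: x_1* = 15 + 0.5·(M − 15·p_1 − 12·p_2)/p_1, and x_2* = 12 + 0.5·(…)/p_2.
Discretionary income = 420 − 15·6.6 − 12·14 = 153; x_1* = 15 + 0.5·153/6.6 = 26.5909; x_2* = 12 + 0.5·153/14 = 17.4643.
Expenditure on x_2: 14·17.4643 = 244.5; share = 0.5821.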